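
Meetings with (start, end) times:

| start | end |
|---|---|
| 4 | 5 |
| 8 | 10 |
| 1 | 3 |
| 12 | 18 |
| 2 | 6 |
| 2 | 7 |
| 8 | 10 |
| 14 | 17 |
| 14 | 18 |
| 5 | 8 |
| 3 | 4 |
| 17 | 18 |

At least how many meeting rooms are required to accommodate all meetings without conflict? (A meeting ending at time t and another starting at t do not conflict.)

Count concurrent intervals with a sweep; the peak is the room count.
starts: [1, 2, 2, 3, 4, 5, 8, 8, 12, 14, 14, 17]
ends:   [3, 4, 5, 6, 7, 8, 10, 10, 17, 18, 18, 18]
s1→1 s2→2 s2→3  — peak 3.

3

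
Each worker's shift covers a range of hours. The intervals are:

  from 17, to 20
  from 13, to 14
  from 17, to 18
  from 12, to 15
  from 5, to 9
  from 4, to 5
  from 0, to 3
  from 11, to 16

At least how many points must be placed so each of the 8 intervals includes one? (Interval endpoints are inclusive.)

Sort by right endpoint; whenever an interval is uncovered, place a point at its right end.
By right end: [0,3]  [4,5]  [5,9]  [13,14]  [12,15]  [11,16]  [17,18]  [17,20]
[0,3] uncovered → point at 3; [4,5] uncovered → point at 5; [13,14] uncovered → point at 14; [17,18] uncovered → point at 18.
Points: 3, 5, 14, 18 (4 total).

4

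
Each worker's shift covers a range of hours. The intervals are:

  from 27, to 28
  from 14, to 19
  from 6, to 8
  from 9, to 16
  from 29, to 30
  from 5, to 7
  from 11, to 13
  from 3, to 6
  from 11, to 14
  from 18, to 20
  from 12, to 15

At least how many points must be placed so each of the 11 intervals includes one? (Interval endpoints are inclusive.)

5

By right end: [3,6]  [5,7]  [6,8]  [11,13]  [11,14]  [12,15]  [9,16]  [14,19]  [18,20]  [27,28]  [29,30]
[3,6] uncovered → point at 6; [11,13] uncovered → point at 13; [14,19] uncovered → point at 19; [27,28] uncovered → point at 28; [29,30] uncovered → point at 30.
Points: 6, 13, 19, 28, 30 (5 total).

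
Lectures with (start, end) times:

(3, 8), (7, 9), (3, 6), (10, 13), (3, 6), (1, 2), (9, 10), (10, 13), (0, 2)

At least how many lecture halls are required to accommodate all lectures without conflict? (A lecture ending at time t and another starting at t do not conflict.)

The answer is the maximum number of intervals overlapping at any instant.
Events (time:±→running): 0:+→1 1:+→2 2:-→1 2:-→0 3:+→1 3:+→2 3:+→3 … peak 3.

3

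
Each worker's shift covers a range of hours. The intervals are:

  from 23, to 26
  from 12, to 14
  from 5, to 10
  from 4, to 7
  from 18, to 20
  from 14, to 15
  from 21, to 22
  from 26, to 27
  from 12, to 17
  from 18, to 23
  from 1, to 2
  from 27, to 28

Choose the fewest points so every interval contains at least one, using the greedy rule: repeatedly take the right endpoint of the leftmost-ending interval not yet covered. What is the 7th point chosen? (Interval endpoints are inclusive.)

28

Sort by right endpoint; whenever an interval is uncovered, place a point at its right end.
By right end: [1,2]  [4,7]  [5,10]  [12,14]  [14,15]  [12,17]  [18,20]  [21,22]  [18,23]  [23,26]  [26,27]  [27,28]
[1,2] uncovered → point at 2; [4,7] uncovered → point at 7; [12,14] uncovered → point at 14; [18,20] uncovered → point at 20; [21,22] uncovered → point at 22; [23,26] uncovered → point at 26; [27,28] uncovered → point at 28.
Points: 2, 7, 14, 20, 22, 26, 28 (7 total).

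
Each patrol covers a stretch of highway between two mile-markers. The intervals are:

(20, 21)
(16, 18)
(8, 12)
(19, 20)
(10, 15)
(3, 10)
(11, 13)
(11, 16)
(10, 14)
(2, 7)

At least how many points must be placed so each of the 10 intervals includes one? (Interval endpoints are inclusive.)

Sort by right endpoint; whenever an interval is uncovered, place a point at its right end.
By right end: [2,7]  [3,10]  [8,12]  [11,13]  [10,14]  [10,15]  [11,16]  [16,18]  [19,20]  [20,21]
[2,7] uncovered → point at 7; [8,12] uncovered → point at 12; [16,18] uncovered → point at 18; [19,20] uncovered → point at 20.
Points: 7, 12, 18, 20 (4 total).

4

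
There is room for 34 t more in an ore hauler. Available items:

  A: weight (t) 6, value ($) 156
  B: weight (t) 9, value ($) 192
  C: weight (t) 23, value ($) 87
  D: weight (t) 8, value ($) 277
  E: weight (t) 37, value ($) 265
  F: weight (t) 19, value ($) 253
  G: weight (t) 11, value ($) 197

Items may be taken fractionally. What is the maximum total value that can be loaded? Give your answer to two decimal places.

Sort by value per unit weight and fill in that order.
Order: D (277/8=34.62) > A (156/6=26.00) > B (192/9=21.33) > G (197/11=17.91) > F (253/19=13.32) > E (265/37=7.16) > C (87/23=3.78)
Fill: take D (8 @ 277) → take A (6 @ 156) → take B (9 @ 192) → take G (11 @ 197); 34/34 used.
Total value = 822.00

822.00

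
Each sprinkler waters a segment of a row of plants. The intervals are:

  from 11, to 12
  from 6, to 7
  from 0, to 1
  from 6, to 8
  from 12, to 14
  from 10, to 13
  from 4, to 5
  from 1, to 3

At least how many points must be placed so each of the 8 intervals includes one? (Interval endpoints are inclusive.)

4

Sorted: [0,1] [1,3] [4,5] [6,7] [6,8] [11,12] [10,13] [12,14]
{[0,1],[1,3]} hit by 1; {[4,5]} hit by 5; {[6,7],[6,8]} hit by 7; {[11,12],[10,13],[12,14]} hit by 12.
Points: 1, 5, 7, 12 (4 total).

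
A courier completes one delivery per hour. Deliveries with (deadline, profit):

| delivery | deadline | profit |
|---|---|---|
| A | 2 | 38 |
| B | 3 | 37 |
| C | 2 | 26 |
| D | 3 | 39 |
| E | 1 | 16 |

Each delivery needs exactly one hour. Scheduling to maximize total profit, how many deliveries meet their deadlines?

3

By profit: D(d3,39), A(d2,38), B(d3,37), C(d2,26), E(d1,16)
D→slot 3; A→slot 2; B→slot 1; C skipped; E skipped.
3 of 5 scheduled.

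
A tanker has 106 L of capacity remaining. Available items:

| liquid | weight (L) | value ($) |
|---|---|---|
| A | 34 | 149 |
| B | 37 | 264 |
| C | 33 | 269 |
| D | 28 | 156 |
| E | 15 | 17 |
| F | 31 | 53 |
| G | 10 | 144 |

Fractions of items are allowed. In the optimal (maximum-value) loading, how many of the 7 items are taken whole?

Ratios (sorted): G 14.40, C 8.15, B 7.14, D 5.57, A 4.38, F 1.71, E 1.13
take G (10 @ 144); take C (33 @ 269); take B (37 @ 264); take 26/28 of D → 144.86. Capacity used 106/106.
3 item(s) taken whole; one partial (take 26/28 of D).

3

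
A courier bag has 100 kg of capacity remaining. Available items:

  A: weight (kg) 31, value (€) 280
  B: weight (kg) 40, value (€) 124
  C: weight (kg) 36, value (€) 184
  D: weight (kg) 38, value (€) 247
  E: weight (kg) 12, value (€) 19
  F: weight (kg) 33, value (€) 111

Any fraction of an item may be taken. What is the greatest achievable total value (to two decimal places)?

Sort by value per unit weight and fill in that order.
Ratios (sorted): A 9.03, D 6.50, C 5.11, F 3.36, B 3.10, E 1.58
take A (31 @ 280); take D (38 @ 247); take 31/36 of C → 158.44. Capacity used 100/100.
Total value = 685.44

685.44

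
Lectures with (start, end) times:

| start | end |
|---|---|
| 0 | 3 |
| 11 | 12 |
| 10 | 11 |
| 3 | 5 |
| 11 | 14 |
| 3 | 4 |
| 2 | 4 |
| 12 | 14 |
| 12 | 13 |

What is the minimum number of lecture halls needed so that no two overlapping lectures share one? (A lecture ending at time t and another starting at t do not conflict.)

3

Events (time:±→running): 0:+→1 2:+→2 3:-→1 3:+→2 3:+→3 … peak 3.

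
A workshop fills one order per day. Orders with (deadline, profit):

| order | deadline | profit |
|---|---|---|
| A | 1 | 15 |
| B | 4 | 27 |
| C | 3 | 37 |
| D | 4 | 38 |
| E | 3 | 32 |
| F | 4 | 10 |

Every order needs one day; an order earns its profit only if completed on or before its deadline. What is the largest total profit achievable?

Profit order: D=38 C=37 E=32 B=27 A=15 F=10
Assign: D→slot 4, C→slot 3, E→slot 2, B→slot 1, A skipped, F skipped.
Slots: [1:B] [2:E] [3:C] [4:D]
Profit = 27 + 32 + 37 + 38 = 134

134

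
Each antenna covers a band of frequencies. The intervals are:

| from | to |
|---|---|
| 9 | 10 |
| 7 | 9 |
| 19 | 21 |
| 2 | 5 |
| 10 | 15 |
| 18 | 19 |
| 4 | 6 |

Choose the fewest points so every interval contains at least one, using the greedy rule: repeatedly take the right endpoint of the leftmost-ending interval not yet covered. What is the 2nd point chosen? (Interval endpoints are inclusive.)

9

Process intervals by earliest right end; each time one isn't hit yet, stab at its right endpoint.
By right end: [2,5]  [4,6]  [7,9]  [9,10]  [10,15]  [18,19]  [19,21]
[2,5] uncovered → point at 5; [7,9] uncovered → point at 9; [10,15] uncovered → point at 15; [18,19] uncovered → point at 19.
Points: 5, 9, 15, 19 (4 total).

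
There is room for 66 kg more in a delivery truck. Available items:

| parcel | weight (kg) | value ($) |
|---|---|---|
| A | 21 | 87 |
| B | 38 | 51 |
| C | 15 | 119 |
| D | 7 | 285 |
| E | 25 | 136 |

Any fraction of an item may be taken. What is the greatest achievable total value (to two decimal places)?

Order: D (285/7=40.71) > C (119/15=7.93) > E (136/25=5.44) > A (87/21=4.14) > B (51/38=1.34)
Fill: take D (7 @ 285) → take C (15 @ 119) → take E (25 @ 136) → take 19/21 of A → 78.71; 66/66 used.
Total value = 618.71

618.71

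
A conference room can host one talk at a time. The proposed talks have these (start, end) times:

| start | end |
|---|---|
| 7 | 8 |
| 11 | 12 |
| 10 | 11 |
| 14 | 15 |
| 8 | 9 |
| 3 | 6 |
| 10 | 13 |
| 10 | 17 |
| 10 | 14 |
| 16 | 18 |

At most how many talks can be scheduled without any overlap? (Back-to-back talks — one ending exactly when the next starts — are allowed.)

7

By end time: (3,6), (7,8), (8,9), (10,11), (11,12), (10,13), (10,14), (14,15), (10,17), (16,18).
Pick (3,6); next start ≥ 6 → (7,8); next start ≥ 8 → (8,9); next start ≥ 9 → (10,11); next start ≥ 11 → (11,12); next start ≥ 12 → (14,15); next start ≥ 15 → (16,18).
Selected 7 talks.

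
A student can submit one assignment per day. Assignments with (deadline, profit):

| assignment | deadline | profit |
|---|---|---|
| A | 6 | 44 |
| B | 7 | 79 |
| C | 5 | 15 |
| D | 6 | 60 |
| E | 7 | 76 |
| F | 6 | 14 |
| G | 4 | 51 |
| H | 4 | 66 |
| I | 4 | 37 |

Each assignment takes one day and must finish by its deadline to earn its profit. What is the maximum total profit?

413

Sort by profit descending; place each in the latest free slot ≤ its deadline.
Profit order: B=79 E=76 H=66 D=60 G=51 A=44 I=37 C=15 F=14
Assign: B→slot 7, E→slot 6, H→slot 4, D→slot 5, G→slot 3, A→slot 2, I→slot 1, C skipped, F skipped.
Slots: [1:I] [2:A] [3:G] [4:H] [5:D] [6:E] [7:B]
Profit = 37 + 44 + 51 + 66 + 60 + 76 + 79 = 413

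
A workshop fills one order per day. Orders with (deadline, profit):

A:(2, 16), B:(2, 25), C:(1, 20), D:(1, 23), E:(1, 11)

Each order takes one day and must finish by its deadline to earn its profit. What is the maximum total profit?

Profit order: B=25 D=23 C=20 A=16 E=11
Assign: B→slot 2, D→slot 1, C skipped, A skipped, E skipped.
Slots: [1:D] [2:B]
Profit = 23 + 25 = 48

48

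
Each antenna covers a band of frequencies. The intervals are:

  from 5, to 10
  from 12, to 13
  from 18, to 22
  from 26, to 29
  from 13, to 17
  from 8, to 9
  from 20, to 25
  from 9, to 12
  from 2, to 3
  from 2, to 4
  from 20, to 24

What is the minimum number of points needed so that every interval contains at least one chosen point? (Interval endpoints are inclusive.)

5

Sorted: [2,3] [2,4] [8,9] [5,10] [9,12] [12,13] [13,17] [18,22] [20,24] [20,25] [26,29]
{[2,3],[2,4]} hit by 3; {[8,9],[5,10],[9,12]} hit by 9; {[12,13],[13,17]} hit by 13; {[18,22],[20,24],[20,25]} hit by 22; {[26,29]} hit by 29.
Points: 3, 9, 13, 22, 29 (5 total).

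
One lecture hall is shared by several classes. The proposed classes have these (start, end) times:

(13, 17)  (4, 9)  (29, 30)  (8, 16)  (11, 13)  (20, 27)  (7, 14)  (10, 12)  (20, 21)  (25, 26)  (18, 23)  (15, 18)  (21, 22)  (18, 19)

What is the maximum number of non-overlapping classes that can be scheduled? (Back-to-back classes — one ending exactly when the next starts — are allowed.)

8

Sort by end time and greedily take each interval whose start is ≥ the last chosen end.
By end time: (4,9), (10,12), (11,13), (7,14), (8,16), (13,17), (15,18), (18,19), (20,21), (21,22), (18,23), (25,26), (20,27), (29,30).
Pick (4,9); next start ≥ 9 → (10,12); next start ≥ 12 → (13,17); next start ≥ 17 → (18,19); next start ≥ 19 → (20,21); next start ≥ 21 → (21,22); next start ≥ 22 → (25,26); next start ≥ 26 → (29,30).
Selected 8 classes.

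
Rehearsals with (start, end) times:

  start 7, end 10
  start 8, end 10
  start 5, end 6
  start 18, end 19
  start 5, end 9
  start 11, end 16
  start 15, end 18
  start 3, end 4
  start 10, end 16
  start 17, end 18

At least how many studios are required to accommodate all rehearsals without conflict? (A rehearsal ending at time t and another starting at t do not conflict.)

3

Count concurrent intervals with a sweep; the peak is the room count.
Events (time:±→running): 3:+→1 4:-→0 5:+→1 5:+→2 6:-→1 7:+→2 8:+→3 … peak 3.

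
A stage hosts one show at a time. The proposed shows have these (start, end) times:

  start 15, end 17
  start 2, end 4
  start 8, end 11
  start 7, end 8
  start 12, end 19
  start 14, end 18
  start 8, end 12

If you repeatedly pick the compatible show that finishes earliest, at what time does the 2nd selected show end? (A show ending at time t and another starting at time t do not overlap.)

8

By end time: (2,4), (7,8), (8,11), (8,12), (15,17), (14,18), (12,19).
Pick (2,4); next start ≥ 4 → (7,8); next start ≥ 8 → (8,11); next start ≥ 11 → (15,17).
Selected: (2,4) (7,8) (8,11) (15,17)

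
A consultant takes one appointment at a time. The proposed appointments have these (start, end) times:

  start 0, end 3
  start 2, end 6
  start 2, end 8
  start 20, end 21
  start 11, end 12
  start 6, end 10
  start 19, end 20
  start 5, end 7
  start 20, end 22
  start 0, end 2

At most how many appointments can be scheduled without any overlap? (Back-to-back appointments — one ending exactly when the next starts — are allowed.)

Sort by end time and greedily take each interval whose start is ≥ the last chosen end.
By end time: (0,2), (0,3), (2,6), (5,7), (2,8), (6,10), (11,12), (19,20), (20,21), (20,22).
Pick (0,2); next start ≥ 2 → (2,6); next start ≥ 6 → (6,10); next start ≥ 10 → (11,12); next start ≥ 12 → (19,20); next start ≥ 20 → (20,21).
Selected 6 appointments.

6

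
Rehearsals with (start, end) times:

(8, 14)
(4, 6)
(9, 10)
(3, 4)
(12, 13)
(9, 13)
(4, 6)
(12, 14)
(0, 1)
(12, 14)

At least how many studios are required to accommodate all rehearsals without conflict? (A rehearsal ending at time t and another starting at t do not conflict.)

5

starts: [0, 3, 4, 4, 8, 9, 9, 12, 12, 12]
ends:   [1, 4, 6, 6, 10, 13, 13, 14, 14, 14]
s0→1 e1→0 s3→1 e4→0 s4→1 s4→2 e6→1 e6→0 s8→1 s9→2 s9→3 e10→2 s12→3 s12→4 s12→5  — peak 5.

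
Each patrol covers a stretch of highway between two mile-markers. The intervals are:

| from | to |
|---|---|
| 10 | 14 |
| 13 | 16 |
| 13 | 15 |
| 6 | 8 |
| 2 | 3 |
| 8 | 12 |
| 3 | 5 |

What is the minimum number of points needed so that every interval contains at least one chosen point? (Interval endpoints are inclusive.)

3

By right end: [2,3]  [3,5]  [6,8]  [8,12]  [10,14]  [13,15]  [13,16]
[2,3] uncovered → point at 3; [6,8] uncovered → point at 8; [10,14] uncovered → point at 14.
Points: 3, 8, 14 (3 total).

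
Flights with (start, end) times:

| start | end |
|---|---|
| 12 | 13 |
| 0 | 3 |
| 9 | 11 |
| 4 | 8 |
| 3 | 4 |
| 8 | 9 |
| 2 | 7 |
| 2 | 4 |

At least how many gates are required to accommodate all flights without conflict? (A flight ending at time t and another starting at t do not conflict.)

3

Events (time:±→running): 0:+→1 2:+→2 2:+→3 … peak 3.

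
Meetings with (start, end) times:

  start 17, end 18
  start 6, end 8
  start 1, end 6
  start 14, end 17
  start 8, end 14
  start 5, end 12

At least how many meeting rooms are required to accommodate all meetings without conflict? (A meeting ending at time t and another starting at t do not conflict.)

The answer is the maximum number of intervals overlapping at any instant.
Events (time:±→running): 1:+→1 5:+→2 … peak 2.

2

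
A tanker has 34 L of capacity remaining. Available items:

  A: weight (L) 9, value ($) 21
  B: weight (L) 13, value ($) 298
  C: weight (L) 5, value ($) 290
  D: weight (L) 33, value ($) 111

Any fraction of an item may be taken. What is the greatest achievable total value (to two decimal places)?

641.82

Order: C (290/5=58.00) > B (298/13=22.92) > D (111/33=3.36) > A (21/9=2.33)
Fill: take C (5 @ 290) → take B (13 @ 298) → take 16/33 of D → 53.82; 34/34 used.
Total value = 641.82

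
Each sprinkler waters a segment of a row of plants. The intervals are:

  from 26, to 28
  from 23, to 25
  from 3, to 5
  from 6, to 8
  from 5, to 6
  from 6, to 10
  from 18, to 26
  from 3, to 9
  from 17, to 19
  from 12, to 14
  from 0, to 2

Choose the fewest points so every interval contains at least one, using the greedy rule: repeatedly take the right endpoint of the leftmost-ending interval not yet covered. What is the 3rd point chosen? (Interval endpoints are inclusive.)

8

Process intervals by earliest right end; each time one isn't hit yet, stab at its right endpoint.
Sorted: [0,2] [3,5] [5,6] [6,8] [3,9] [6,10] [12,14] [17,19] [23,25] [18,26] [26,28]
{[0,2]} hit by 2; {[3,5],[5,6]} hit by 5; {[6,8],[3,9],[6,10]} hit by 8; {[12,14]} hit by 14; {[17,19]} hit by 19; {[23,25],[18,26]} hit by 25; {[26,28]} hit by 28.
Points: 2, 5, 8, 14, 19, 25, 28 (7 total).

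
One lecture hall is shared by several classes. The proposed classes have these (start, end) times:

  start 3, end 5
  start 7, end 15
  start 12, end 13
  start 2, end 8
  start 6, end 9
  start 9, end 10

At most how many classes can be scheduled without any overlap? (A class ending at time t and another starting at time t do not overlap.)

Sorted by end: (3,5)  (2,8)  (6,9)  (9,10)  (12,13)  (7,15)
take (3,5); skip (2,8); take (6,9); take (9,10); take (12,13).
Selected 4 classes.

4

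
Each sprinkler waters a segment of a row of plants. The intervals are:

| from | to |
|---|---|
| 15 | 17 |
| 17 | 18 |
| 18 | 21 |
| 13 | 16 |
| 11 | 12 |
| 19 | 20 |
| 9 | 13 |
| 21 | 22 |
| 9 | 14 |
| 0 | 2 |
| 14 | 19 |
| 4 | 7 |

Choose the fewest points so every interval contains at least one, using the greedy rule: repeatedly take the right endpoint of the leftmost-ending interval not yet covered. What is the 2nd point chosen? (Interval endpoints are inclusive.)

By right end: [0,2]  [4,7]  [11,12]  [9,13]  [9,14]  [13,16]  [15,17]  [17,18]  [14,19]  [19,20]  [18,21]  [21,22]
[0,2] uncovered → point at 2; [4,7] uncovered → point at 7; [11,12] uncovered → point at 12; [13,16] uncovered → point at 16; [17,18] uncovered → point at 18; [19,20] uncovered → point at 20; [21,22] uncovered → point at 22.
Points: 2, 7, 12, 16, 18, 20, 22 (7 total).

7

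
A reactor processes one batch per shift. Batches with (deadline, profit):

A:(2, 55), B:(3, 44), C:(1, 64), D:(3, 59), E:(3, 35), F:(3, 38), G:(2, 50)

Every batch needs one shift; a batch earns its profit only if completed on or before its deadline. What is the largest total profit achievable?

Take jobs in profit order; each goes to the latest open slot no later than its deadline.
By profit: C(d1,64), D(d3,59), A(d2,55), G(d2,50), B(d3,44), F(d3,38), E(d3,35)
C→slot 1; D→slot 3; A→slot 2; G skipped; B skipped; F skipped; E skipped.
Profit = 64 + 55 + 59 = 178

178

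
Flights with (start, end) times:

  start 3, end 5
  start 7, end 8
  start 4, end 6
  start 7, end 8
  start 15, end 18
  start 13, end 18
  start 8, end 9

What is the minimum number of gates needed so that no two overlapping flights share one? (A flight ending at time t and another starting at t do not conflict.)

Events (time:±→running): 3:+→1 4:+→2 … peak 2.

2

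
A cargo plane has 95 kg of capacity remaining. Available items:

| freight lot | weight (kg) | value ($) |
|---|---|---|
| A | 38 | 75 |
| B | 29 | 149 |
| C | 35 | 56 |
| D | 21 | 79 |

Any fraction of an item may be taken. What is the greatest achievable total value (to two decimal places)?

314.20

Greedy by value/weight ratio, highest first.
Order: B (149/29=5.14) > D (79/21=3.76) > A (75/38=1.97) > C (56/35=1.60)
Fill: take B (29 @ 149) → take D (21 @ 79) → take A (38 @ 75) → take 7/35 of C → 11.20; 95/95 used.
Total value = 314.20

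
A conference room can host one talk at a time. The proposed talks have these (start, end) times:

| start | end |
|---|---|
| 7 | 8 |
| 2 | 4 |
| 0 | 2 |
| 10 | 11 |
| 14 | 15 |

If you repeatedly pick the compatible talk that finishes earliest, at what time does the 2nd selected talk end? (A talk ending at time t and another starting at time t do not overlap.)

4

Sort by end time and greedily take each interval whose start is ≥ the last chosen end.
By end time: (0,2), (2,4), (7,8), (10,11), (14,15).
Pick (0,2); next start ≥ 2 → (2,4); next start ≥ 4 → (7,8); next start ≥ 8 → (10,11); next start ≥ 11 → (14,15).
Selected: (0,2) (2,4) (7,8) (10,11) (14,15)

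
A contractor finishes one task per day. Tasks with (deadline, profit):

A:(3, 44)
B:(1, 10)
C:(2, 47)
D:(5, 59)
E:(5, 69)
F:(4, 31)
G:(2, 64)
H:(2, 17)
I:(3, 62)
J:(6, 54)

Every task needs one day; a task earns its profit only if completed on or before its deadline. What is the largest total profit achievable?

By profit: E(d5,69), G(d2,64), I(d3,62), D(d5,59), J(d6,54), C(d2,47), A(d3,44), F(d4,31), H(d2,17), B(d1,10)
E→slot 5; G→slot 2; I→slot 3; D→slot 4; J→slot 6; C→slot 1; A skipped; F skipped; H skipped; B skipped.
Profit = 47 + 64 + 62 + 59 + 69 + 54 = 355

355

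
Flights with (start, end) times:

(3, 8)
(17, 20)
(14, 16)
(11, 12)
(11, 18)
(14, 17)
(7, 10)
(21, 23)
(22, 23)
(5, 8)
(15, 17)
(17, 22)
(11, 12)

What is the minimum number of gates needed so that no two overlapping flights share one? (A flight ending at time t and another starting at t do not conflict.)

Count concurrent intervals with a sweep; the peak is the room count.
starts: [3, 5, 7, 11, 11, 11, 14, 14, 15, 17, 17, 21, 22]
ends:   [8, 8, 10, 12, 12, 16, 17, 17, 18, 20, 22, 23, 23]
s3→1 s5→2 s7→3 e8→2 e8→1 e10→0 s11→1 s11→2 s11→3 e12→2 e12→1 s14→2 s14→3 s15→4  — peak 4.

4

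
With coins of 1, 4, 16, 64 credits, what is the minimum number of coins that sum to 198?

Use the largest denomination that fits, subtract, and repeat.
198 − 3×64→6 − 1×4→2 − 2×1→0
Total coins = 3 + 1 + 2 = 6

6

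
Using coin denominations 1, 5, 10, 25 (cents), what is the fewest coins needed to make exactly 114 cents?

9

114 = 4×25 + 1×10 + 4×1
Total coins = 4 + 1 + 4 = 9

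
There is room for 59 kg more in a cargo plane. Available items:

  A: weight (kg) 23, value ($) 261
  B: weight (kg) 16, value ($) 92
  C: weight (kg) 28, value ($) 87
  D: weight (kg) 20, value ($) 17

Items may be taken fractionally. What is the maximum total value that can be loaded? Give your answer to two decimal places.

Sort by value per unit weight and fill in that order.
Order: A (261/23=11.35) > B (92/16=5.75) > C (87/28=3.11) > D (17/20=0.85)
Fill: take A (23 @ 261) → take B (16 @ 92) → take 20/28 of C → 62.14; 59/59 used.
Total value = 415.14

415.14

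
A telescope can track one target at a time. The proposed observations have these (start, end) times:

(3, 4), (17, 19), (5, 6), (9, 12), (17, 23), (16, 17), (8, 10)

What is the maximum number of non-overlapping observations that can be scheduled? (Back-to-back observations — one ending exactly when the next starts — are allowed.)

Order by finish time; keep every interval that doesn't clash with the previous kept one.
By end time: (3,4), (5,6), (8,10), (9,12), (16,17), (17,19), (17,23).
Pick (3,4); next start ≥ 4 → (5,6); next start ≥ 6 → (8,10); next start ≥ 10 → (16,17); next start ≥ 17 → (17,19).
Selected 5 observations.

5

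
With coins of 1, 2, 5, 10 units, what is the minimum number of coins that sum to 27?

Use the largest denomination that fits, subtract, and repeat.
27 − 2×10→7 − 1×5→2 − 1×2→0
Total coins = 2 + 1 + 1 = 4

4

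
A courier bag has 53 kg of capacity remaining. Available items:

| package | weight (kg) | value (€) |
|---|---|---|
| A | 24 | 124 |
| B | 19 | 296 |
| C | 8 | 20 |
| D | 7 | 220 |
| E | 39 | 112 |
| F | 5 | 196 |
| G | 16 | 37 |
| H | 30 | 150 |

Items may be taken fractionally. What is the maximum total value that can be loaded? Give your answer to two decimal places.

Order: F (196/5=39.20) > D (220/7=31.43) > B (296/19=15.58) > A (124/24=5.17) > H (150/30=5.00) > E (112/39=2.87) > C (20/8=2.50) > G (37/16=2.31)
Fill: take F (5 @ 196) → take D (7 @ 220) → take B (19 @ 296) → take 22/24 of A → 113.67; 53/53 used.
Total value = 825.67

825.67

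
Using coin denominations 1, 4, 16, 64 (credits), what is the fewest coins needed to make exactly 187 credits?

187 = 2×64 + 3×16 + 2×4 + 3×1
Total coins = 2 + 3 + 2 + 3 = 10

10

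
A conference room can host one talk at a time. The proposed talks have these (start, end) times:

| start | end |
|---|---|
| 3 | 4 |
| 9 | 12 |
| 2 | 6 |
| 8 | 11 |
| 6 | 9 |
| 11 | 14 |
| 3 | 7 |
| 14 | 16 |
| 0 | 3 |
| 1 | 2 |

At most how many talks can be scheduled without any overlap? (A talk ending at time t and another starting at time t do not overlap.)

5

Order by finish time; keep every interval that doesn't clash with the previous kept one.
Sorted by end: (1,2)  (0,3)  (3,4)  (2,6)  (3,7)  (6,9)  (8,11)  (9,12)  (11,14)  (14,16)
take (1,2); skip (0,3); take (3,4); take (6,9); skip (8,11); take (9,12); take (14,16).
Selected 5 talks.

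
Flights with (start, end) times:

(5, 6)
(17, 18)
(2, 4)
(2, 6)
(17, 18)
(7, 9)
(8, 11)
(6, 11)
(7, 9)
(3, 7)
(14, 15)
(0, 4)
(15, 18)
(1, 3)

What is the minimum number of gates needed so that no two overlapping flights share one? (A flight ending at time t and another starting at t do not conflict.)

4

Count concurrent intervals with a sweep; the peak is the room count.
Events (time:±→running): 0:+→1 1:+→2 2:+→3 2:+→4 … peak 4.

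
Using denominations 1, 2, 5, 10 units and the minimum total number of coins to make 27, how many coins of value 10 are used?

2

27 = 2×10 + 1×5 + 1×2
Count of 10: 2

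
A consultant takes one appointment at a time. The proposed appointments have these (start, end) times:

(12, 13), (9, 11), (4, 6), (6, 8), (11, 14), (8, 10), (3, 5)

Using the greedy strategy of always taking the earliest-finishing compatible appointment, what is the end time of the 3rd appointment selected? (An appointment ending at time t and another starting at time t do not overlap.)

10

Sorted by end: (3,5)  (4,6)  (6,8)  (8,10)  (9,11)  (12,13)  (11,14)
take (3,5); take (6,8); take (8,10); take (12,13); skip (11,14).
Selected: (3,5) (6,8) (8,10) (12,13)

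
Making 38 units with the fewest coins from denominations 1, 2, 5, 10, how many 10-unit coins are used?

Use the largest denomination that fits, subtract, and repeat.
38 = 3×10 + 1×5 + 1×2 + 1×1
Count of 10: 3

3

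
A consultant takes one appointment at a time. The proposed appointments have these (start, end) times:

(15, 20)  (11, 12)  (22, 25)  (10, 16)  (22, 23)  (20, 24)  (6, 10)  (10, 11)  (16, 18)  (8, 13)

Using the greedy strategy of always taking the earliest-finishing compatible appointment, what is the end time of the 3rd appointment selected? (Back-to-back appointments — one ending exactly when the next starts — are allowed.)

By end time: (6,10), (10,11), (11,12), (8,13), (10,16), (16,18), (15,20), (22,23), (20,24), (22,25).
Pick (6,10); next start ≥ 10 → (10,11); next start ≥ 11 → (11,12); next start ≥ 12 → (16,18); next start ≥ 18 → (22,23).
Selected: (6,10) (10,11) (11,12) (16,18) (22,23)

12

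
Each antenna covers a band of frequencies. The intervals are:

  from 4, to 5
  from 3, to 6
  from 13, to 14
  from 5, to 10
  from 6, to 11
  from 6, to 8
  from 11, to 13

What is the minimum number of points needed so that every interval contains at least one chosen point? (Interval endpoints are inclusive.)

Sort by right endpoint; whenever an interval is uncovered, place a point at its right end.
Sorted: [4,5] [3,6] [6,8] [5,10] [6,11] [11,13] [13,14]
{[4,5],[3,6]} hit by 5; {[6,8],[5,10],[6,11]} hit by 8; {[11,13],[13,14]} hit by 13.
Points: 5, 8, 13 (3 total).

3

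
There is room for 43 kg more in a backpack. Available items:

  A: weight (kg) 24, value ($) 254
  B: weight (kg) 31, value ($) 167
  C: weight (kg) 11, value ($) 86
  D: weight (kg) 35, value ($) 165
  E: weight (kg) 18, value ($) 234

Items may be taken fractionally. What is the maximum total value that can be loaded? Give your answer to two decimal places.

Ratios (sorted): E 13.00, A 10.58, C 7.82, B 5.39, D 4.71
take E (18 @ 234); take A (24 @ 254); take 1/11 of C → 7.82. Capacity used 43/43.
Total value = 495.82

495.82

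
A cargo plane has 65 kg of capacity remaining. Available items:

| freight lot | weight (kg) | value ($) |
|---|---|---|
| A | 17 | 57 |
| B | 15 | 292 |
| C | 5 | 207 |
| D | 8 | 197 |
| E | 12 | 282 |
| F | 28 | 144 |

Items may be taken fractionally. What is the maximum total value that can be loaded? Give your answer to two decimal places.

1106.57

Greedy by value/weight ratio, highest first.
Ratios (sorted): C 41.40, D 24.62, E 23.50, B 19.47, F 5.14, A 3.35
take C (5 @ 207); take D (8 @ 197); take E (12 @ 282); take B (15 @ 292); take 25/28 of F → 128.57. Capacity used 65/65.
Total value = 1106.57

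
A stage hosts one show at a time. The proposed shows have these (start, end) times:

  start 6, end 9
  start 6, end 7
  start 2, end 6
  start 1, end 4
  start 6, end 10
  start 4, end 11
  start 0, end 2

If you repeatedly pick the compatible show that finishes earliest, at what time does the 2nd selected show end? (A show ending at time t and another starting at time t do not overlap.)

6

By end time: (0,2), (1,4), (2,6), (6,7), (6,9), (6,10), (4,11).
Pick (0,2); next start ≥ 2 → (2,6); next start ≥ 6 → (6,7).
Selected: (0,2) (2,6) (6,7)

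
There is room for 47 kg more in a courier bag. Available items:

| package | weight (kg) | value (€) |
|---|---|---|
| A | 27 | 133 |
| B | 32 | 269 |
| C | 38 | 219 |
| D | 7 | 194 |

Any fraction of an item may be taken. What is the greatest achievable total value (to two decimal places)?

Sort by value per unit weight and fill in that order.
Order: D (194/7=27.71) > B (269/32=8.41) > C (219/38=5.76) > A (133/27=4.93)
Fill: take D (7 @ 194) → take B (32 @ 269) → take 8/38 of C → 46.11; 47/47 used.
Total value = 509.11

509.11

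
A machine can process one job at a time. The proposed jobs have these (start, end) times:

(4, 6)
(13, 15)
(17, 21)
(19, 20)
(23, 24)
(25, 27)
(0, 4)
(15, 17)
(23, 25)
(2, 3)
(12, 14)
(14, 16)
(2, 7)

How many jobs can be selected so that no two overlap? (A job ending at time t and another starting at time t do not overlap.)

7

Order by finish time; keep every interval that doesn't clash with the previous kept one.
By end time: (2,3), (0,4), (4,6), (2,7), (12,14), (13,15), (14,16), (15,17), (19,20), (17,21), (23,24), (23,25), (25,27).
Pick (2,3); next start ≥ 3 → (4,6); next start ≥ 6 → (12,14); next start ≥ 14 → (14,16); next start ≥ 16 → (19,20); next start ≥ 20 → (23,24); next start ≥ 24 → (25,27).
Selected 7 jobs.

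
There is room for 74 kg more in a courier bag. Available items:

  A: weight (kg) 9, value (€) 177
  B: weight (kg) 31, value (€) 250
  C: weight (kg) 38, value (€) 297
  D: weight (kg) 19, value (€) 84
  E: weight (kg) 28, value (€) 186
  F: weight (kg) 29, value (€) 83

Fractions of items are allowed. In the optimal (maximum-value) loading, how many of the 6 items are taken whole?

Order: A (177/9=19.67) > B (250/31=8.06) > C (297/38=7.82) > E (186/28=6.64) > D (84/19=4.42) > F (83/29=2.86)
Fill: take A (9 @ 177) → take B (31 @ 250) → take 34/38 of C → 265.74; 74/74 used.
2 item(s) taken whole; one partial (take 34/38 of C).

2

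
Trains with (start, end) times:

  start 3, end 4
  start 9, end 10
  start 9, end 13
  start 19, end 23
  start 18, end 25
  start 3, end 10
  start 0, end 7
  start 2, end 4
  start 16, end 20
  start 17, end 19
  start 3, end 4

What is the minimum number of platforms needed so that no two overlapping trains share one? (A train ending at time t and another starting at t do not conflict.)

5

Events (time:±→running): 0:+→1 2:+→2 3:+→3 3:+→4 3:+→5 … peak 5.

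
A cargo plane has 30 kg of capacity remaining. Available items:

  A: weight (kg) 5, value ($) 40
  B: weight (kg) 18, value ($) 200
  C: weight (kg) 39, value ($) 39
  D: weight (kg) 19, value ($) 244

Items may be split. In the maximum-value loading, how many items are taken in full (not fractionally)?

Greedy by value/weight ratio, highest first.
Ratios (sorted): D 12.84, B 11.11, A 8.00, C 1.00
take D (19 @ 244); take 11/18 of B → 122.22. Capacity used 30/30.
1 item(s) taken whole; one partial (take 11/18 of B).

1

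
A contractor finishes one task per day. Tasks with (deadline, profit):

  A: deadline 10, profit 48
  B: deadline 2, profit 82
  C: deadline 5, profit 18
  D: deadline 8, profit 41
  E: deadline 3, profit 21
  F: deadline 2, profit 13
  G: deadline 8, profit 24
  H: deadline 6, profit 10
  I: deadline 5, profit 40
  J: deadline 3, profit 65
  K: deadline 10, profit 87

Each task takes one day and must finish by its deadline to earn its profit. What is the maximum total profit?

436

Profit order: K=87 B=82 J=65 A=48 D=41 I=40 G=24 E=21 C=18 F=13 H=10
Assign: K→slot 10, B→slot 2, J→slot 3, A→slot 9, D→slot 8, I→slot 5, G→slot 7, E→slot 1, C→slot 4, F skipped, H→slot 6.
Slots: [1:E] [2:B] [3:J] [4:C] [5:I] [6:H] [7:G] [8:D] [9:A] [10:K]
Profit = 21 + 82 + 65 + 18 + 40 + 10 + 24 + 41 + 48 + 87 = 436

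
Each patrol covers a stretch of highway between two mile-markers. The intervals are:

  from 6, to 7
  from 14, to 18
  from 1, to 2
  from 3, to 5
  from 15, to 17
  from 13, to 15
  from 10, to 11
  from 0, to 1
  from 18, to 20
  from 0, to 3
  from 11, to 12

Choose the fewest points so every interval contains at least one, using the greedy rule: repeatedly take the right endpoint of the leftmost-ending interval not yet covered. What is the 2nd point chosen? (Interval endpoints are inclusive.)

5

By right end: [0,1]  [1,2]  [0,3]  [3,5]  [6,7]  [10,11]  [11,12]  [13,15]  [15,17]  [14,18]  [18,20]
[0,1] uncovered → point at 1; [3,5] uncovered → point at 5; [6,7] uncovered → point at 7; [10,11] uncovered → point at 11; [13,15] uncovered → point at 15; [18,20] uncovered → point at 20.
Points: 1, 5, 7, 11, 15, 20 (6 total).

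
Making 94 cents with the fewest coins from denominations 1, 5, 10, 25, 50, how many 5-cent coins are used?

94 = 1×50 + 1×25 + 1×10 + 1×5 + 4×1
Count of 5: 1

1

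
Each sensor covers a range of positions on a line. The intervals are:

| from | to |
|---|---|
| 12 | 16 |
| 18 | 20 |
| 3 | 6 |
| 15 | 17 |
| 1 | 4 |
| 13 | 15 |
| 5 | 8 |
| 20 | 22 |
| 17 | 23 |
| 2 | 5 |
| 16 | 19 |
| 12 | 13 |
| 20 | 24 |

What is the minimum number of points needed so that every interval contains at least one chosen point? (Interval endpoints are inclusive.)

By right end: [1,4]  [2,5]  [3,6]  [5,8]  [12,13]  [13,15]  [12,16]  [15,17]  [16,19]  [18,20]  [20,22]  [17,23]  [20,24]
[1,4] uncovered → point at 4; [5,8] uncovered → point at 8; [12,13] uncovered → point at 13; [15,17] uncovered → point at 17; [18,20] uncovered → point at 20.
Points: 4, 8, 13, 17, 20 (5 total).

5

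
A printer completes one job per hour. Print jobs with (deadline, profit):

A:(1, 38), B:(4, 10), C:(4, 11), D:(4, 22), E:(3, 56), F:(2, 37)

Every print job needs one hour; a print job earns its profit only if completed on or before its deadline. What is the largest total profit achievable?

Sort by profit descending; place each in the latest free slot ≤ its deadline.
Profit order: E=56 A=38 F=37 D=22 C=11 B=10
Assign: E→slot 3, A→slot 1, F→slot 2, D→slot 4, C skipped, B skipped.
Slots: [1:A] [2:F] [3:E] [4:D]
Profit = 38 + 37 + 56 + 22 = 153

153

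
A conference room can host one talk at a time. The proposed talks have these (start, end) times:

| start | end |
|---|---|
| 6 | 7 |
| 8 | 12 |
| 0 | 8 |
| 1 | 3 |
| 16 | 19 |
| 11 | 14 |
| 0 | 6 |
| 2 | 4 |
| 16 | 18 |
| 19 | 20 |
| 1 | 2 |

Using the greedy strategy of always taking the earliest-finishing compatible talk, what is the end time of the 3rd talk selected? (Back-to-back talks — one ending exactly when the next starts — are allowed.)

Sort by end time and greedily take each interval whose start is ≥ the last chosen end.
By end time: (1,2), (1,3), (2,4), (0,6), (6,7), (0,8), (8,12), (11,14), (16,18), (16,19), (19,20).
Pick (1,2); next start ≥ 2 → (2,4); next start ≥ 4 → (6,7); next start ≥ 7 → (8,12); next start ≥ 12 → (16,18); next start ≥ 18 → (19,20).
Selected: (1,2) (2,4) (6,7) (8,12) (16,18) (19,20)

7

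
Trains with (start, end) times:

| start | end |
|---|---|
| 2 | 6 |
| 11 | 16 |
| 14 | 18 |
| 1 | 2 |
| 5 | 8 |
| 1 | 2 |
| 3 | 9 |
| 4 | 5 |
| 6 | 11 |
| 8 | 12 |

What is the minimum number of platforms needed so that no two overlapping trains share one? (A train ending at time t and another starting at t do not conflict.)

3

starts: [1, 1, 2, 3, 4, 5, 6, 8, 11, 14]
ends:   [2, 2, 5, 6, 8, 9, 11, 12, 16, 18]
s1→1 s1→2 e2→1 e2→0 s2→1 s3→2 s4→3  — peak 3.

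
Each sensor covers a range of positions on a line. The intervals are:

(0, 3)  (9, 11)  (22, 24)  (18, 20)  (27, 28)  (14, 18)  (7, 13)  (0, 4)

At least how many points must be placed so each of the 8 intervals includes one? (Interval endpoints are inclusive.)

Sorted: [0,3] [0,4] [9,11] [7,13] [14,18] [18,20] [22,24] [27,28]
{[0,3],[0,4]} hit by 3; {[9,11],[7,13]} hit by 11; {[14,18],[18,20]} hit by 18; {[22,24]} hit by 24; {[27,28]} hit by 28.
Points: 3, 11, 18, 24, 28 (5 total).

5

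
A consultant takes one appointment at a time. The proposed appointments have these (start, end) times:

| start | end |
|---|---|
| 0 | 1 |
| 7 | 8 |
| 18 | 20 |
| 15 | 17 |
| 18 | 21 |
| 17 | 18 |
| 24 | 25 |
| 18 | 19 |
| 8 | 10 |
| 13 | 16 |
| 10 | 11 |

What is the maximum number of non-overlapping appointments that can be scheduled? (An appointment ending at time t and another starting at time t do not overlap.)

8

Sort by end time and greedily take each interval whose start is ≥ the last chosen end.
Sorted by end: (0,1)  (7,8)  (8,10)  (10,11)  (13,16)  (15,17)  (17,18)  (18,19)  (18,20)  (18,21)  (24,25)
take (0,1); take (7,8); take (8,10); take (10,11); take (13,16); take (17,18); take (18,19); take (24,25).
Selected 8 appointments.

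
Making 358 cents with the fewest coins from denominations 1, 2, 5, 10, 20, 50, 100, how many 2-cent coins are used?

1

Greedy: take as many of the largest coin as possible, then repeat with the remainder.
358 − 3×100→58 − 1×50→8 − 1×5→3 − 1×2→1 − 1×1→0
Count of 2: 1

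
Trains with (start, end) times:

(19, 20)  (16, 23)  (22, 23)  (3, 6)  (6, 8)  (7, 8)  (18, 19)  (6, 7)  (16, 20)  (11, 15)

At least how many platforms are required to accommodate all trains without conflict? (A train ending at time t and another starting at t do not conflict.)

starts: [3, 6, 6, 7, 11, 16, 16, 18, 19, 22]
ends:   [6, 7, 8, 8, 15, 19, 20, 20, 23, 23]
s3→1 e6→0 s6→1 s6→2 e7→1 s7→2 e8→1 e8→0 s11→1 e15→0 s16→1 s16→2 s18→3  — peak 3.

3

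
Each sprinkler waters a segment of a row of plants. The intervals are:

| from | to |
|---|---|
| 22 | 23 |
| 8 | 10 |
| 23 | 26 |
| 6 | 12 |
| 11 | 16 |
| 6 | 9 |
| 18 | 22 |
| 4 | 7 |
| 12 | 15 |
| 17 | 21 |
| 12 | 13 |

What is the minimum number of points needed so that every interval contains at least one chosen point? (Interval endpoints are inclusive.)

By right end: [4,7]  [6,9]  [8,10]  [6,12]  [12,13]  [12,15]  [11,16]  [17,21]  [18,22]  [22,23]  [23,26]
[4,7] uncovered → point at 7; [8,10] uncovered → point at 10; [12,13] uncovered → point at 13; [17,21] uncovered → point at 21; [22,23] uncovered → point at 23.
Points: 7, 10, 13, 21, 23 (5 total).

5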